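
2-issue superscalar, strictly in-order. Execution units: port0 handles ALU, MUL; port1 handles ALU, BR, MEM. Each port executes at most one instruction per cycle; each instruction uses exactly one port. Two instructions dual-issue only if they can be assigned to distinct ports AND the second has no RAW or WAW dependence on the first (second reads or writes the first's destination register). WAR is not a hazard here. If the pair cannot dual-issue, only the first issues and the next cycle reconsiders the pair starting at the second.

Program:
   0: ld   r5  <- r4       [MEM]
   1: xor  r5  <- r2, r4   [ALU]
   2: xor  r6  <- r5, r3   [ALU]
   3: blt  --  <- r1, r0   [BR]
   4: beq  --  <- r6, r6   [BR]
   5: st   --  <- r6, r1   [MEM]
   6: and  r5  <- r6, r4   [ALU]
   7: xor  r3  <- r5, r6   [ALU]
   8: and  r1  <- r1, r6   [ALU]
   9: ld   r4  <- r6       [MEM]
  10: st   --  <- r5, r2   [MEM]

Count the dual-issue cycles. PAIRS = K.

[0] i0  ld.MEM  -- WAW r5
[1] i1  xor.ALU  -- RAW r5
[2] i2&i3  xor.ALU blt.BR  -- dual
[3] i4  beq.BR  -- no-port BR/MEM
[4] i5&i6  st.MEM and.ALU  -- dual
[5] i7&i8  xor.ALU and.ALU  -- dual
[6] i9  ld.MEM  -- no-port MEM/MEM
[7] i10  st.MEM  -- tail

PAIRS = 3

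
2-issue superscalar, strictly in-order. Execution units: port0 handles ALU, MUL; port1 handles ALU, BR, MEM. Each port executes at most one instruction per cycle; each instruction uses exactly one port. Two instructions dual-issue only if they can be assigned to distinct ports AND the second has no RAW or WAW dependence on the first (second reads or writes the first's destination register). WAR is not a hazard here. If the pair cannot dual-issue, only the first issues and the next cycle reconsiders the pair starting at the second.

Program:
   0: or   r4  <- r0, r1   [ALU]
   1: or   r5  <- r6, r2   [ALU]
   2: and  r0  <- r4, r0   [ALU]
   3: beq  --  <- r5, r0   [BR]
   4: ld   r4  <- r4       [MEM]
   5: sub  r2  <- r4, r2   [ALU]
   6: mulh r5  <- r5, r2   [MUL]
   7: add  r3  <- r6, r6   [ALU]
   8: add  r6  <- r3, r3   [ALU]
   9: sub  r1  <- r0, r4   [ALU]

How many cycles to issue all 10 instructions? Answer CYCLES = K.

c0: i0&i1 or.ALU/or.ALU  pair
c1: i2 and.ALU  RAW r0
c2: i3 beq.BR  no-port BR/MEM
c3: i4 ld.MEM  RAW r4
c4: i5 sub.ALU  RAW r2
c5: i6&i7 mulh.MUL/add.ALU  pair
c6: i8&i9 add.ALU/sub.ALU  pair

CYCLES = 7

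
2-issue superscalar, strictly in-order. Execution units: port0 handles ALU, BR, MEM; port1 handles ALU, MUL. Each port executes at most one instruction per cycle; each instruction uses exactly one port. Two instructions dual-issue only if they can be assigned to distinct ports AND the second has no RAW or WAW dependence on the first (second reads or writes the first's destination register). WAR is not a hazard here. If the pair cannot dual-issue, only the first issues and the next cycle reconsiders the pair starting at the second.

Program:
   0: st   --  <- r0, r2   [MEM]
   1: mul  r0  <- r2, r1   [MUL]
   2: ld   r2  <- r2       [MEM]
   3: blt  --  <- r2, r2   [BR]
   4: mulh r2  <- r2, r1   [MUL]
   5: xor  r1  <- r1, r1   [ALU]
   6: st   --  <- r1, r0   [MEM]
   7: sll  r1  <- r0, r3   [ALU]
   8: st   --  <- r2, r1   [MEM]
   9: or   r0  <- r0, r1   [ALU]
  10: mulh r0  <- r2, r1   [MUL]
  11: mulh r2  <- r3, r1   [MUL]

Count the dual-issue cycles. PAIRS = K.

0. st mul @i0/i1  | dual
1. ld @i2  | no-port MEM/BR
2. blt mulh @i3/i4  | dual
3. xor @i5  | RAW r1
4. st sll @i6/i7  | dual
5. st or @i8/i9  | dual
6. mulh @i10  | no-port MUL/MUL
7. mulh @i11  | tail

PAIRS = 4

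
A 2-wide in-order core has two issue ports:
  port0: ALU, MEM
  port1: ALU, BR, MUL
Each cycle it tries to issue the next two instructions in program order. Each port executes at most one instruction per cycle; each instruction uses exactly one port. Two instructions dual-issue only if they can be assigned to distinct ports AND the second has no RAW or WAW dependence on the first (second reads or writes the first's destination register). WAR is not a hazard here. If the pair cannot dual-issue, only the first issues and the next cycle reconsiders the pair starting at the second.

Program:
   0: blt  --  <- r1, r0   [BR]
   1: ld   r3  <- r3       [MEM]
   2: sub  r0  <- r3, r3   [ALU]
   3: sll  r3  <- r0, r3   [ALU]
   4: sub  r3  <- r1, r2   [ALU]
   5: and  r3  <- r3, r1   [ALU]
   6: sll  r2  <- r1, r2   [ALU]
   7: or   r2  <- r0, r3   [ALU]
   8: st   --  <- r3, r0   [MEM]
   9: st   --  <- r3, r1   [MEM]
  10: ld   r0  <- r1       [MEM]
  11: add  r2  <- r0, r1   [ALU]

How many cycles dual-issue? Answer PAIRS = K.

#0 head=0: blt.BR+ld.MEM i0,i1 2-wide
#1 head=2: sub.ALU i2 RAW r0
#2 head=3: sll.ALU i3 WAW r3
#3 head=4: sub.ALU i4 RAW+WAW r3
#4 head=5: and.ALU+sll.ALU i5,i6 2-wide
#5 head=7: or.ALU+st.MEM i7,i8 2-wide
#6 head=9: st.MEM i9 no-port MEM/MEM
#7 head=10: ld.MEM i10 RAW r0
#8 head=11: add.ALU i11 tail

PAIRS = 3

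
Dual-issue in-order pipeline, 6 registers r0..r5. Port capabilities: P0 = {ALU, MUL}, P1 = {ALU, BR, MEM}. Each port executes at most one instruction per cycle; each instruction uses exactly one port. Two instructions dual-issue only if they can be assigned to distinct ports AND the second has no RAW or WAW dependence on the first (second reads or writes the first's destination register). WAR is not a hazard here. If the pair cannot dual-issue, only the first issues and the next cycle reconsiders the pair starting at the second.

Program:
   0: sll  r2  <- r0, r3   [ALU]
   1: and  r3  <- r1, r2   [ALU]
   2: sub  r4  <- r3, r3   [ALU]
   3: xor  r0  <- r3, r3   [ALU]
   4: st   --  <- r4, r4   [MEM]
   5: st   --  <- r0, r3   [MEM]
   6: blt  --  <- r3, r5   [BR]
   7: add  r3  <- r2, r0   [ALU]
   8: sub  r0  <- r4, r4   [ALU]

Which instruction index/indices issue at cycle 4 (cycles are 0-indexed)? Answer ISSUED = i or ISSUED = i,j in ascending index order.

c0: i0 sll  RAW r2
c1: i1 and  RAW r3
c2: i2+i3 sub+xor  dual
c3: i4 st  no-port MEM/MEM
c4: i5 st  no-port MEM/BR
c5: i6+i7 blt+add  dual
c6: i8 sub  tail

ISSUED = 5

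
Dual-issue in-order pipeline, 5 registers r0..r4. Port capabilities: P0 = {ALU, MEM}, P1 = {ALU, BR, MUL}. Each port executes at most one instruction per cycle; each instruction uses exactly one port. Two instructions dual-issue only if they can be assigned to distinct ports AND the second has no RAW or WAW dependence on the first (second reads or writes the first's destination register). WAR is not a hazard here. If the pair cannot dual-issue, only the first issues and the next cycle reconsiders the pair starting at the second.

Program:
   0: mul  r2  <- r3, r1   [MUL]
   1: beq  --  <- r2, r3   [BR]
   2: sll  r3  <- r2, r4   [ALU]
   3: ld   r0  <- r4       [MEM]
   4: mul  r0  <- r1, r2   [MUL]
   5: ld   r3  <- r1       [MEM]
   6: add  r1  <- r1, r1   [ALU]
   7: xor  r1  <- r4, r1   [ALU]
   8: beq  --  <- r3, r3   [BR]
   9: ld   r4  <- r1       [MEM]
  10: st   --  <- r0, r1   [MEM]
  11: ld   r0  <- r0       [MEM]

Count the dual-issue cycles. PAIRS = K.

0. mul.MUL @i0  | no-port MUL/BR
1. beq.BR sll.ALU @i1&i2  | 2-wide
2. ld.MEM @i3  | WAW r0
3. mul.MUL ld.MEM @i4&i5  | 2-wide
4. add.ALU @i6  | RAW+WAW r1
5. xor.ALU beq.BR @i7&i8  | 2-wide
6. ld.MEM @i9  | no-port MEM/MEM
7. st.MEM @i10  | no-port MEM/MEM
8. ld.MEM @i11  | tail

PAIRS = 3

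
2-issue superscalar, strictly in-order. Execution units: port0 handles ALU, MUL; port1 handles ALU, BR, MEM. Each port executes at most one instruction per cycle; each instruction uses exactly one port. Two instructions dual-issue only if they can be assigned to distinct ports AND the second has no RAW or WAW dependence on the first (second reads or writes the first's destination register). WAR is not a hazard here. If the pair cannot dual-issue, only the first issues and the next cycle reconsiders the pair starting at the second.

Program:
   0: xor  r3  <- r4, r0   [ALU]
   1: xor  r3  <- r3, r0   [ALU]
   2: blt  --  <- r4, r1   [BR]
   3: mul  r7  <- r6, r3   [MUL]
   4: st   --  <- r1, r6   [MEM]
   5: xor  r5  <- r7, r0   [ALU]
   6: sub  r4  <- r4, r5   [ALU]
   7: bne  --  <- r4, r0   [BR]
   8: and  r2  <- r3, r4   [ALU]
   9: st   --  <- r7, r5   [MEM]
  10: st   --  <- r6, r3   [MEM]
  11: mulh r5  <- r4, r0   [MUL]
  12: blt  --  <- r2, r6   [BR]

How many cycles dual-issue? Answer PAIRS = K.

PAIRS = 4

t=0 i0:xor.ALU ; RAW+WAW r3
t=1 i1,i2:xor.ALU blt.BR ; pair
t=2 i3,i4:mul.MUL st.MEM ; pair
t=3 i5:xor.ALU ; RAW r5
t=4 i6:sub.ALU ; RAW r4
t=5 i7,i8:bne.BR and.ALU ; pair
t=6 i9:st.MEM ; no-port MEM/MEM
t=7 i10,i11:st.MEM mulh.MUL ; pair
t=8 i12:blt.BR ; tail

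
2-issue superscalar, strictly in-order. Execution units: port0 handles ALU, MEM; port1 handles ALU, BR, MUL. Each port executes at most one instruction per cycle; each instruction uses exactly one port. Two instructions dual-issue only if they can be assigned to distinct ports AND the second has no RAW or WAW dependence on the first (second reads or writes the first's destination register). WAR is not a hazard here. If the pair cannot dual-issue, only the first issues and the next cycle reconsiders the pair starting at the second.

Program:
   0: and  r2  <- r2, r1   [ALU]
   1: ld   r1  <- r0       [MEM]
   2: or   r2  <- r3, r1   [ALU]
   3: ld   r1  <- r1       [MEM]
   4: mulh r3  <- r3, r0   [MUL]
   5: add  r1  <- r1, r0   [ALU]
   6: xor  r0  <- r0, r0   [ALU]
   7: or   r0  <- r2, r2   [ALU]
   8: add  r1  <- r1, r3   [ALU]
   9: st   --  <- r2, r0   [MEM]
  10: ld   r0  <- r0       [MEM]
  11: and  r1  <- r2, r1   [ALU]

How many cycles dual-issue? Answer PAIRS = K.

0. and ld @i0&i1  | 2-wide
1. or ld @i2&i3  | 2-wide
2. mulh add @i4&i5  | 2-wide
3. xor @i6  | WAW r0
4. or add @i7&i8  | 2-wide
5. st @i9  | no-port MEM/MEM
6. ld and @i10&i11  | 2-wide

PAIRS = 5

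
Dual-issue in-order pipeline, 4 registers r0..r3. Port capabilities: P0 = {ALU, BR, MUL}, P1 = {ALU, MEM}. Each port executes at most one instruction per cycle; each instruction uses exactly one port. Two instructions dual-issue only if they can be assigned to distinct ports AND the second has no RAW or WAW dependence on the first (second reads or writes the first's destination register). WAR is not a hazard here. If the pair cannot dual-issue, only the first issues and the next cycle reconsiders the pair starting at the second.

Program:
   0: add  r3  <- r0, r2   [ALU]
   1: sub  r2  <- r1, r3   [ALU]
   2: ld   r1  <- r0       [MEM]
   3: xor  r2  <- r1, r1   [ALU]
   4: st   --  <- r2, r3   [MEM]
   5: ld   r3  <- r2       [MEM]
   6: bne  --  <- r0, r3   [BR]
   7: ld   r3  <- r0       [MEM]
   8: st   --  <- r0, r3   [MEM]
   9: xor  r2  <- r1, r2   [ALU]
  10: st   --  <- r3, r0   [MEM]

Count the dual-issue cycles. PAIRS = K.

PAIRS = 3

t=0 i0:add.ALU ; RAW r3
t=1 i1,i2:sub.ALU ld.MEM ; 2-wide
t=2 i3:xor.ALU ; RAW r2
t=3 i4:st.MEM ; no-port MEM/MEM
t=4 i5:ld.MEM ; RAW r3
t=5 i6,i7:bne.BR ld.MEM ; 2-wide
t=6 i8,i9:st.MEM xor.ALU ; 2-wide
t=7 i10:st.MEM ; tail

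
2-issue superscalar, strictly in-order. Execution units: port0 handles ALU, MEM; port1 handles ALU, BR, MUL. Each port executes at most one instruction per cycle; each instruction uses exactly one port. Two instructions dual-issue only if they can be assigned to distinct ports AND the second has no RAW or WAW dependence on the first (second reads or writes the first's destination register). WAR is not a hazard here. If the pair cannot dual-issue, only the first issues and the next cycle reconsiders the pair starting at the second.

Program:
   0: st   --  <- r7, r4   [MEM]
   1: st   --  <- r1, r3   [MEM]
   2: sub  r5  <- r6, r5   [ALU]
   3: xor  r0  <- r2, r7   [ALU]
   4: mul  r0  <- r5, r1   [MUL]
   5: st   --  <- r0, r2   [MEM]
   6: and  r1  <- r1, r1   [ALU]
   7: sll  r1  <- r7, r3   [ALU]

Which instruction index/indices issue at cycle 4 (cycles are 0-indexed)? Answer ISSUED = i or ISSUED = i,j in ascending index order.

#0 head=0: st i0 no-port MEM/MEM
#1 head=1: st sub i1,i2 dual
#2 head=3: xor i3 WAW r0
#3 head=4: mul i4 RAW r0
#4 head=5: st and i5,i6 dual
#5 head=7: sll i7 tail

ISSUED = 5,6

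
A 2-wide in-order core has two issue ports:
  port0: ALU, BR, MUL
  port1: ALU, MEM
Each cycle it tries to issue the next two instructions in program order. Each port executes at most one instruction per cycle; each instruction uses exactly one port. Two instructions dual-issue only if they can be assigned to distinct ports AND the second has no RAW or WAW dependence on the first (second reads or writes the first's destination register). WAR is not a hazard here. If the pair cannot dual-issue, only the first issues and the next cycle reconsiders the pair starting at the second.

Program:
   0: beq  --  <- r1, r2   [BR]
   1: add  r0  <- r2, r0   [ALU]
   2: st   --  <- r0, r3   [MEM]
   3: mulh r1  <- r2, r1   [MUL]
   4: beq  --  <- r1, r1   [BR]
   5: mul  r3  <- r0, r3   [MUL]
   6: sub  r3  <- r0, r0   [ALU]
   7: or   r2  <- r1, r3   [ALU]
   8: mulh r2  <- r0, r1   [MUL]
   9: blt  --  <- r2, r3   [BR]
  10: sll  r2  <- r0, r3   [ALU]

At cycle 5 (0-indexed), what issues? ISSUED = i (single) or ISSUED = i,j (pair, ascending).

  cy0 -> i0/i1 (beq.BR+add.ALU) dual
  cy1 -> i2/i3 (st.MEM+mulh.MUL) dual
  cy2 -> i4 (beq.BR) no-port BR/MUL
  cy3 -> i5 (mul.MUL) WAW r3
  cy4 -> i6 (sub.ALU) RAW r3
  cy5 -> i7 (or.ALU) WAW r2
  cy6 -> i8 (mulh.MUL) no-port MUL/BR
  cy7 -> i9/i10 (blt.BR+sll.ALU) dual

ISSUED = 7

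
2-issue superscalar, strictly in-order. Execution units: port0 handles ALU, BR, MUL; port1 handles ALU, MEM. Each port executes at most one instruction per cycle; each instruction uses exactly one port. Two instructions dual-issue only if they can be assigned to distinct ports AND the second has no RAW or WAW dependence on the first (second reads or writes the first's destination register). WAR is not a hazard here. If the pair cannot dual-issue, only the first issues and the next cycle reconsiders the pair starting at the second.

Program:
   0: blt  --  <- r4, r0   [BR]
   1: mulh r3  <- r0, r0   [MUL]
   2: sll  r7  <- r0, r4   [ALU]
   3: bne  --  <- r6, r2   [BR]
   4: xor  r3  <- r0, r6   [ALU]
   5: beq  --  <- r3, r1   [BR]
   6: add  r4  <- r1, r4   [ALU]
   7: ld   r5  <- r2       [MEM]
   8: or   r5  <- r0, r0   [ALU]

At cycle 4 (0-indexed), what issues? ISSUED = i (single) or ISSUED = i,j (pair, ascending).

  cy0 -> i0 (blt) no-port BR/MUL
  cy1 -> i1&i2 (mulh;sll) pair
  cy2 -> i3&i4 (bne;xor) pair
  cy3 -> i5&i6 (beq;add) pair
  cy4 -> i7 (ld) WAW r5
  cy5 -> i8 (or) tail

ISSUED = 7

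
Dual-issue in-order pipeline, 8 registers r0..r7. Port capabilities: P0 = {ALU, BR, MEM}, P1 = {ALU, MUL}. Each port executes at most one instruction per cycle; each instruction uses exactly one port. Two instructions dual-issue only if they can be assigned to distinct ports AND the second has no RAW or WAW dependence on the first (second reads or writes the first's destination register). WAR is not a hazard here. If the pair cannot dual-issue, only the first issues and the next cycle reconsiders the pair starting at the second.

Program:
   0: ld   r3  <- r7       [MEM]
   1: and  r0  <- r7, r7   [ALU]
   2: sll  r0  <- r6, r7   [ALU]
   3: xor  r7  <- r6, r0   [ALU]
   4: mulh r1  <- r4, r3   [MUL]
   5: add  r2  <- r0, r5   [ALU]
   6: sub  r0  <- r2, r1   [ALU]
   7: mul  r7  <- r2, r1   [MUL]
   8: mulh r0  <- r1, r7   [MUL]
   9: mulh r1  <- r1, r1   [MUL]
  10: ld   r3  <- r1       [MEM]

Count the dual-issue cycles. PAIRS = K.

[0] i0+i1  ld.MEM and.ALU  -- pair
[1] i2  sll.ALU  -- RAW r0
[2] i3+i4  xor.ALU mulh.MUL  -- pair
[3] i5  add.ALU  -- RAW r2
[4] i6+i7  sub.ALU mul.MUL  -- pair
[5] i8  mulh.MUL  -- no-port MUL/MUL
[6] i9  mulh.MUL  -- RAW r1
[7] i10  ld.MEM  -- tail

PAIRS = 3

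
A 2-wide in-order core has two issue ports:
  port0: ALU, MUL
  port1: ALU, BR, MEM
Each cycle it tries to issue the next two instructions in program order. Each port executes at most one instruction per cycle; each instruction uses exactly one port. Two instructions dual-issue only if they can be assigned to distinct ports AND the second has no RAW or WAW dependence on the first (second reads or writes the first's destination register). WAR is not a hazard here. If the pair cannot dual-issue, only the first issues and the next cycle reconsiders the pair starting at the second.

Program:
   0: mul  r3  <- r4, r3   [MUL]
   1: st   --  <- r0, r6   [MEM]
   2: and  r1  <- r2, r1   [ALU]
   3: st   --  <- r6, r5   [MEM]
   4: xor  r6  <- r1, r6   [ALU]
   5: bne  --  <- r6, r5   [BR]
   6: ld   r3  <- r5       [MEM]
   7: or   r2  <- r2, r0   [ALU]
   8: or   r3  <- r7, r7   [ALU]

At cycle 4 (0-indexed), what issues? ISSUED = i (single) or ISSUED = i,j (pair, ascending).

[0] i0,i1  mul st  -- 2-wide
[1] i2,i3  and st  -- 2-wide
[2] i4  xor  -- RAW r6
[3] i5  bne  -- no-port BR/MEM
[4] i6,i7  ld or  -- 2-wide
[5] i8  or  -- tail

ISSUED = 6,7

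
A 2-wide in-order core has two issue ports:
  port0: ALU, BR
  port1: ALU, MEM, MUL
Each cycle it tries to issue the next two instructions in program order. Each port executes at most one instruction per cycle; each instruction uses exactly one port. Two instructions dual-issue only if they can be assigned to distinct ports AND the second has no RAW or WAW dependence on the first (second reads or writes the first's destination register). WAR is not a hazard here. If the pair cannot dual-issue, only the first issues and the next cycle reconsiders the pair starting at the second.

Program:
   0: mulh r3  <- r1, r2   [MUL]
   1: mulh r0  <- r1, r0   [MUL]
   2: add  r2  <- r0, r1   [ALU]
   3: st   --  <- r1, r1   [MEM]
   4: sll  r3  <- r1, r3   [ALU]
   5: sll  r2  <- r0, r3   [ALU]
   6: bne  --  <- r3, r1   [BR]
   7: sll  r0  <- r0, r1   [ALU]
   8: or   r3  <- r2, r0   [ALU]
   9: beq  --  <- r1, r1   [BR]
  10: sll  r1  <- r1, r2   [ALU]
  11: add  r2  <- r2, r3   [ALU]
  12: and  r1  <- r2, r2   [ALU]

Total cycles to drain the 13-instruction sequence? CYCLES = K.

#0 head=0: mulh.MUL i0 no-port MUL/MUL
#1 head=1: mulh.MUL i1 RAW r0
#2 head=2: add.ALU st.MEM i2/i3 dual
#3 head=4: sll.ALU i4 RAW r3
#4 head=5: sll.ALU bne.BR i5/i6 dual
#5 head=7: sll.ALU i7 RAW r0
#6 head=8: or.ALU beq.BR i8/i9 dual
#7 head=10: sll.ALU add.ALU i10/i11 dual
#8 head=12: and.ALU i12 tail

CYCLES = 9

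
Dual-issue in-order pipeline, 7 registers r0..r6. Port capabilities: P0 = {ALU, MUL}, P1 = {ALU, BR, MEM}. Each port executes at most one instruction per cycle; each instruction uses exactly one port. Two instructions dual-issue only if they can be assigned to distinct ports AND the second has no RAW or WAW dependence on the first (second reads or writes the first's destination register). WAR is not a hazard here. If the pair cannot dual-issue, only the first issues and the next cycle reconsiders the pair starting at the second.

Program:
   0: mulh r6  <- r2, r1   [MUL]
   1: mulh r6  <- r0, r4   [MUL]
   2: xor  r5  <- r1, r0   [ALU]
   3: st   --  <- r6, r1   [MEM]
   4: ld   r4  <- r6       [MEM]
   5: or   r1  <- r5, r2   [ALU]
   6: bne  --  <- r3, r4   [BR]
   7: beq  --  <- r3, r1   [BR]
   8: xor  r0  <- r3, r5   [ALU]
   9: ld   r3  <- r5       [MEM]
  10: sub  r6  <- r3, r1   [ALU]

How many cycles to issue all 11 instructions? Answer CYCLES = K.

CYCLES = 8

t=0 i0:mulh.MUL ; no-port MUL/MUL
t=1 i1&i2:mulh.MUL/xor.ALU ; pair
t=2 i3:st.MEM ; no-port MEM/MEM
t=3 i4&i5:ld.MEM/or.ALU ; pair
t=4 i6:bne.BR ; no-port BR/BR
t=5 i7&i8:beq.BR/xor.ALU ; pair
t=6 i9:ld.MEM ; RAW r3
t=7 i10:sub.ALU ; tail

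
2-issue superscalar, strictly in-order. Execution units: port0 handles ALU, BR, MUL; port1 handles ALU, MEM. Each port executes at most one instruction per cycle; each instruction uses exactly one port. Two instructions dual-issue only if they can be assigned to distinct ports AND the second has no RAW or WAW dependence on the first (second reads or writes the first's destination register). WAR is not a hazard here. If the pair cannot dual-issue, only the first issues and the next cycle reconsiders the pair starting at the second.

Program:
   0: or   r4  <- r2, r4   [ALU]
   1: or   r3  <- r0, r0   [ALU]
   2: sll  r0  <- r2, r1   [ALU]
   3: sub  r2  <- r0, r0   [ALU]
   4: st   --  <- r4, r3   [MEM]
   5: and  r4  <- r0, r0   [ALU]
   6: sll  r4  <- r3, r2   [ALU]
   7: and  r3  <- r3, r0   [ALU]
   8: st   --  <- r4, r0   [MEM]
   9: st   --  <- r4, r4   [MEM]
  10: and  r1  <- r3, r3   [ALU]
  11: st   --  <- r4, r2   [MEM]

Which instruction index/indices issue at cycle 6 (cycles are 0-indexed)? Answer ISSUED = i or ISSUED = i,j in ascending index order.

#0 head=0: or.ALU or.ALU i0,i1 pair
#1 head=2: sll.ALU i2 RAW r0
#2 head=3: sub.ALU st.MEM i3,i4 pair
#3 head=5: and.ALU i5 WAW r4
#4 head=6: sll.ALU and.ALU i6,i7 pair
#5 head=8: st.MEM i8 no-port MEM/MEM
#6 head=9: st.MEM and.ALU i9,i10 pair
#7 head=11: st.MEM i11 tail

ISSUED = 9,10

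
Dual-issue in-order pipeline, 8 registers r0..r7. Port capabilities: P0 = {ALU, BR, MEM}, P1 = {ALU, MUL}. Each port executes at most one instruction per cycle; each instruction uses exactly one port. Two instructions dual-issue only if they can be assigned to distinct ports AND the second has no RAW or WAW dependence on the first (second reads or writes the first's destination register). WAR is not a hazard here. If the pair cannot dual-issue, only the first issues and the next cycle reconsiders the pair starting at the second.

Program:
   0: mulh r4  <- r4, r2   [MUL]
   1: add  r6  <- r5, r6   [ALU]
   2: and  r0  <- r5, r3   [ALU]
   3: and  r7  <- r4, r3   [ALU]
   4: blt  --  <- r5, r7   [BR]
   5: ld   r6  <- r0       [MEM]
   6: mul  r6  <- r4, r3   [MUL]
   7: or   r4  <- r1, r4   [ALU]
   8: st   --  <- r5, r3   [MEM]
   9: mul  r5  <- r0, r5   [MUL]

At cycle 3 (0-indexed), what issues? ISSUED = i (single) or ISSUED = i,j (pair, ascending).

ISSUED = 5

0. mulh.MUL add.ALU @i0/i1  | 2-wide
1. and.ALU and.ALU @i2/i3  | 2-wide
2. blt.BR @i4  | no-port BR/MEM
3. ld.MEM @i5  | WAW r6
4. mul.MUL or.ALU @i6/i7  | 2-wide
5. st.MEM mul.MUL @i8/i9  | 2-wide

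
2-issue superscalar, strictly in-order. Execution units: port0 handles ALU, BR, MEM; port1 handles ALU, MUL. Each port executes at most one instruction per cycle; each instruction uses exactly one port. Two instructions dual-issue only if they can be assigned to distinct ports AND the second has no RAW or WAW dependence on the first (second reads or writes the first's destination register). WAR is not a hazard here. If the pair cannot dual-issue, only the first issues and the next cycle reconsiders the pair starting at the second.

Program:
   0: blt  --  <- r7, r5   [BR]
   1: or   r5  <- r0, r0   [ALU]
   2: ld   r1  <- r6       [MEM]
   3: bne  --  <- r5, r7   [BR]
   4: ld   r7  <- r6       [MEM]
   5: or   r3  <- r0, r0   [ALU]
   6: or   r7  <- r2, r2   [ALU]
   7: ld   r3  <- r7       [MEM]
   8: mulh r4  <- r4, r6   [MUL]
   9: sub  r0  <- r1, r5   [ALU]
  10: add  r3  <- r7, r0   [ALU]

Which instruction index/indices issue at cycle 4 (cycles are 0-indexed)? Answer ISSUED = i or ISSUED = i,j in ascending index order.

  cy0 -> i0+i1 (blt+or) dual
  cy1 -> i2 (ld) no-port MEM/BR
  cy2 -> i3 (bne) no-port BR/MEM
  cy3 -> i4+i5 (ld+or) dual
  cy4 -> i6 (or) RAW r7
  cy5 -> i7+i8 (ld+mulh) dual
  cy6 -> i9 (sub) RAW r0
  cy7 -> i10 (add) tail

ISSUED = 6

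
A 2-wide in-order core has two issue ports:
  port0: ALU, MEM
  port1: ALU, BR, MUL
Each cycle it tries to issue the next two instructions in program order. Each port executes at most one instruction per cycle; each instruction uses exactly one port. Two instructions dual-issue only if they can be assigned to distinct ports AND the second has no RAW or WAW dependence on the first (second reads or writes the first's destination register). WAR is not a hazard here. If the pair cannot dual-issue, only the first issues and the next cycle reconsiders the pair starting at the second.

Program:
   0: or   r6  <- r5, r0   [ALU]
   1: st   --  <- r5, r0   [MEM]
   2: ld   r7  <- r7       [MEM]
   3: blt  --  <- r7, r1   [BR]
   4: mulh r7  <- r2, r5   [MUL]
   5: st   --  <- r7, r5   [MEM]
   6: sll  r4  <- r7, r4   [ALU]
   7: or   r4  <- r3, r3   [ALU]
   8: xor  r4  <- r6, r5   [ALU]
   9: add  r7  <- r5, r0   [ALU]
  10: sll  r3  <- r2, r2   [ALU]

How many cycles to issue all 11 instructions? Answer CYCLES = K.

0. or+st @i0&i1  | pair
1. ld @i2  | RAW r7
2. blt @i3  | no-port BR/MUL
3. mulh @i4  | RAW r7
4. st+sll @i5&i6  | pair
5. or @i7  | WAW r4
6. xor+add @i8&i9  | pair
7. sll @i10  | tail

CYCLES = 8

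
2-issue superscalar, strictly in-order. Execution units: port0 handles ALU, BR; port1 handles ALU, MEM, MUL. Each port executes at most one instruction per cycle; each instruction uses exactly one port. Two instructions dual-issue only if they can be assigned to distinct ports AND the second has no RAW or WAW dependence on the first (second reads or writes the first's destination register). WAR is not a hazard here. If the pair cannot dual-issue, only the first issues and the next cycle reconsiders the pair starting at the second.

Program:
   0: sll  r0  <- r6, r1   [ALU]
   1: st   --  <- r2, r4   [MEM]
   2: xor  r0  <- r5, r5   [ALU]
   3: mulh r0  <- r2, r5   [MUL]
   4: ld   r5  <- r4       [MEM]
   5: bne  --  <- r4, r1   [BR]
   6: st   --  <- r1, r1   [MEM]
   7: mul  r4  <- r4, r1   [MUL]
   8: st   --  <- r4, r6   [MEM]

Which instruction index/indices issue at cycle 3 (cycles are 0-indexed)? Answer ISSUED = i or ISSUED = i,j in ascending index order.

ISSUED = 4,5

c0: i0/i1 sll.ALU st.MEM  2-wide
c1: i2 xor.ALU  WAW r0
c2: i3 mulh.MUL  no-port MUL/MEM
c3: i4/i5 ld.MEM bne.BR  2-wide
c4: i6 st.MEM  no-port MEM/MUL
c5: i7 mul.MUL  no-port MUL/MEM
c6: i8 st.MEM  tail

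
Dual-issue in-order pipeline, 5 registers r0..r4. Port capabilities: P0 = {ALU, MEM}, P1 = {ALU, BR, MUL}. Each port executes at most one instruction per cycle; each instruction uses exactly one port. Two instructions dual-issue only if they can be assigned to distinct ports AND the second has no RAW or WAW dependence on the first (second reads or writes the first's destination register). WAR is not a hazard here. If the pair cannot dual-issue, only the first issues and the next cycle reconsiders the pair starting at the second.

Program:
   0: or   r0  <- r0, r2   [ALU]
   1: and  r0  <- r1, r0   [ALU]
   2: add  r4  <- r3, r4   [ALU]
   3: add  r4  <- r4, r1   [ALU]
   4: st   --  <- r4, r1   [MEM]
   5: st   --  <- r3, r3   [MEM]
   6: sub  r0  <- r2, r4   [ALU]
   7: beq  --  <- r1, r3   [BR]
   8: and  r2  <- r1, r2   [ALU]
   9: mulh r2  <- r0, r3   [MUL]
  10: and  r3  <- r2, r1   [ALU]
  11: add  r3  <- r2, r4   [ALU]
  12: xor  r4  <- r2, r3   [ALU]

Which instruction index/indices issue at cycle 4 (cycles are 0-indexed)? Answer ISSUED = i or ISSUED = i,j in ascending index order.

t=0 i0:or ; RAW+WAW r0
t=1 i1,i2:and+add ; dual
t=2 i3:add ; RAW r4
t=3 i4:st ; no-port MEM/MEM
t=4 i5,i6:st+sub ; dual
t=5 i7,i8:beq+and ; dual
t=6 i9:mulh ; RAW r2
t=7 i10:and ; WAW r3
t=8 i11:add ; RAW r3
t=9 i12:xor ; tail

ISSUED = 5,6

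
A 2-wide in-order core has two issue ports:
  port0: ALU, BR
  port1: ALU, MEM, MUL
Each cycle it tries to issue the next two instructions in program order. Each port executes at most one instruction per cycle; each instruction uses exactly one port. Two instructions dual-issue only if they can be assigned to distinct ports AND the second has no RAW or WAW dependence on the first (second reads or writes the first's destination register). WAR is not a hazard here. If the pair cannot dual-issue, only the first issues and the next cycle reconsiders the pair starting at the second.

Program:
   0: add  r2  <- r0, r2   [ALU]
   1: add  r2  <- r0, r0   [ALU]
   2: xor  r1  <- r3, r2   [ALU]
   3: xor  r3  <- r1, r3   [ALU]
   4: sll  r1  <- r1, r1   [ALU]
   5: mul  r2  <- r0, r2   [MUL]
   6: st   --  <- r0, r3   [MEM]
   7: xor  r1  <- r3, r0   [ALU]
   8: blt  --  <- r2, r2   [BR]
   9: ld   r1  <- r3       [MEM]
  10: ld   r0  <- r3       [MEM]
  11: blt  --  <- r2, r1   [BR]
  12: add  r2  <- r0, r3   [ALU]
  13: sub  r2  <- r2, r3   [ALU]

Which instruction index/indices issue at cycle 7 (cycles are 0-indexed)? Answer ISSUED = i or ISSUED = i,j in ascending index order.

0. add.ALU @i0  | WAW r2
1. add.ALU @i1  | RAW r2
2. xor.ALU @i2  | RAW r1
3. xor.ALU+sll.ALU @i3+i4  | dual
4. mul.MUL @i5  | no-port MUL/MEM
5. st.MEM+xor.ALU @i6+i7  | dual
6. blt.BR+ld.MEM @i8+i9  | dual
7. ld.MEM+blt.BR @i10+i11  | dual
8. add.ALU @i12  | RAW+WAW r2
9. sub.ALU @i13  | tail

ISSUED = 10,11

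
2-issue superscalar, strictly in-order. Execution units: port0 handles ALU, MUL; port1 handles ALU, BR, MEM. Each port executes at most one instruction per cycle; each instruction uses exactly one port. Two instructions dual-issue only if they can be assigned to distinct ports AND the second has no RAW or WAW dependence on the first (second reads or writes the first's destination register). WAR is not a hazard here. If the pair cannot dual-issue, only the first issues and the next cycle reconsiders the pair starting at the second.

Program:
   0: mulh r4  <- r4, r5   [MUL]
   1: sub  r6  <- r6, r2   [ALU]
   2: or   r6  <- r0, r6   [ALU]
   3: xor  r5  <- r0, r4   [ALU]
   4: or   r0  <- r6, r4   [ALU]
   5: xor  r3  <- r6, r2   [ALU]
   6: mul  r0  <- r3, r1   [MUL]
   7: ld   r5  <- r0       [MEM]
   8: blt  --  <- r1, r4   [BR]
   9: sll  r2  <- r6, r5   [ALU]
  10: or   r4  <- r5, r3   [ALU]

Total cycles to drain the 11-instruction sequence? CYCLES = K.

#0 head=0: mulh.MUL;sub.ALU i0/i1 pair
#1 head=2: or.ALU;xor.ALU i2/i3 pair
#2 head=4: or.ALU;xor.ALU i4/i5 pair
#3 head=6: mul.MUL i6 RAW r0
#4 head=7: ld.MEM i7 no-port MEM/BR
#5 head=8: blt.BR;sll.ALU i8/i9 pair
#6 head=10: or.ALU i10 tail

CYCLES = 7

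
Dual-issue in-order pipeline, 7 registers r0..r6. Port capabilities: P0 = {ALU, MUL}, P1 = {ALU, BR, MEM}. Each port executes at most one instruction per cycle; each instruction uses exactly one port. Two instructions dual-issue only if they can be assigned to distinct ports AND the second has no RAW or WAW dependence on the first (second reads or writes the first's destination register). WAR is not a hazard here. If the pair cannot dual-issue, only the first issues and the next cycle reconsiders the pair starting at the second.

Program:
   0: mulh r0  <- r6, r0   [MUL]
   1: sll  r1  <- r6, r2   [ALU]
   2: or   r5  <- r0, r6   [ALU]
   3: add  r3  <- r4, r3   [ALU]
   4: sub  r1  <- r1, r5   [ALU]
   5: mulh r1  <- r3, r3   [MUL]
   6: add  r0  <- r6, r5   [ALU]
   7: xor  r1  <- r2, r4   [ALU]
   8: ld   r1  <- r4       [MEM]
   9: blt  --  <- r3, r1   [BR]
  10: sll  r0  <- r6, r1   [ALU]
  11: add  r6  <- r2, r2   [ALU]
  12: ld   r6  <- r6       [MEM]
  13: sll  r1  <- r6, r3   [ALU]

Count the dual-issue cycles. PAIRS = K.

0. mulh;sll @i0+i1  | 2-wide
1. or;add @i2+i3  | 2-wide
2. sub @i4  | WAW r1
3. mulh;add @i5+i6  | 2-wide
4. xor @i7  | WAW r1
5. ld @i8  | no-port MEM/BR
6. blt;sll @i9+i10  | 2-wide
7. add @i11  | RAW+WAW r6
8. ld @i12  | RAW r6
9. sll @i13  | tail

PAIRS = 4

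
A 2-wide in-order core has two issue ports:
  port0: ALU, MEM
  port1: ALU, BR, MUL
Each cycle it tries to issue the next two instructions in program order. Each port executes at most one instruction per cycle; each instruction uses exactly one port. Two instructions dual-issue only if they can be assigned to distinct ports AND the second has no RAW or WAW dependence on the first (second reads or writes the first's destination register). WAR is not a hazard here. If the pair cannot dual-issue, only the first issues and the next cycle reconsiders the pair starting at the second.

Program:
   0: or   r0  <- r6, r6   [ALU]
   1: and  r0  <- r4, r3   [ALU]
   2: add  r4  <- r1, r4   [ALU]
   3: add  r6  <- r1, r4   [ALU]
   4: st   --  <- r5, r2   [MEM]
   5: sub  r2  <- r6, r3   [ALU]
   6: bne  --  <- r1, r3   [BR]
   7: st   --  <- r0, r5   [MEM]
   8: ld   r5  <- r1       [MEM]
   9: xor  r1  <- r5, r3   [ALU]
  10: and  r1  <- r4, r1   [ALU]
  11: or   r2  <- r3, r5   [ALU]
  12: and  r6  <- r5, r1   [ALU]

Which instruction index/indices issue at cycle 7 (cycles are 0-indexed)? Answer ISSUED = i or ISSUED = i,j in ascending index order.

[0] i0  or  -- WAW r0
[1] i1&i2  and;add  -- pair
[2] i3&i4  add;st  -- pair
[3] i5&i6  sub;bne  -- pair
[4] i7  st  -- no-port MEM/MEM
[5] i8  ld  -- RAW r5
[6] i9  xor  -- RAW+WAW r1
[7] i10&i11  and;or  -- pair
[8] i12  and  -- tail

ISSUED = 10,11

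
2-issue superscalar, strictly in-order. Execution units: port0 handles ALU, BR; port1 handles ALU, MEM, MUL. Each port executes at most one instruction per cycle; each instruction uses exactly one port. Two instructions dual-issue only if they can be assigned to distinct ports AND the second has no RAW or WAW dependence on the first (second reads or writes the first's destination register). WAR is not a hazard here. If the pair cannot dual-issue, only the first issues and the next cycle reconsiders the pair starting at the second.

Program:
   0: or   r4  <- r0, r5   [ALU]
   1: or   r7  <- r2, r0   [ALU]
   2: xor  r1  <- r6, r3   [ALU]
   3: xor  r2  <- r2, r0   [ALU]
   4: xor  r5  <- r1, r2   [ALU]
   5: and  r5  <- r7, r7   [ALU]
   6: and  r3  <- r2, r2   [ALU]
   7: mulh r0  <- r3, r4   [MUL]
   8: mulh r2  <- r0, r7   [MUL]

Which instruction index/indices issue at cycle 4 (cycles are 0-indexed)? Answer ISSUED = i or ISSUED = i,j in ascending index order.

#0 head=0: or or i0,i1 pair
#1 head=2: xor xor i2,i3 pair
#2 head=4: xor i4 WAW r5
#3 head=5: and and i5,i6 pair
#4 head=7: mulh i7 no-port MUL/MUL
#5 head=8: mulh i8 tail

ISSUED = 7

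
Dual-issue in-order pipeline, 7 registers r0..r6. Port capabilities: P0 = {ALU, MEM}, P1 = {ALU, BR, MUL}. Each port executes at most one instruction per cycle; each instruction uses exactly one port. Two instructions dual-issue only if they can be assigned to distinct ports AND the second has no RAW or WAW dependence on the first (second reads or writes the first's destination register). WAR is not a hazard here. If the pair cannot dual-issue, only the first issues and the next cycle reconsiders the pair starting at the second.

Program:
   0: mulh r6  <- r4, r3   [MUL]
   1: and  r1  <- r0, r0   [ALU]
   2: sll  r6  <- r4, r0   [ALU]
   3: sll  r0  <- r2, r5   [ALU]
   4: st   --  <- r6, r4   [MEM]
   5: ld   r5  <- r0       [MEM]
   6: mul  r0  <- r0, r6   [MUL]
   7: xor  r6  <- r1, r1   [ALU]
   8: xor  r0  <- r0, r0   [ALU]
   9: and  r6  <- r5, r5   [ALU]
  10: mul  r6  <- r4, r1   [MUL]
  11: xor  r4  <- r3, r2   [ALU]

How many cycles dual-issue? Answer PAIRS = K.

0. mulh;and @i0+i1  | 2-wide
1. sll;sll @i2+i3  | 2-wide
2. st @i4  | no-port MEM/MEM
3. ld;mul @i5+i6  | 2-wide
4. xor;xor @i7+i8  | 2-wide
5. and @i9  | WAW r6
6. mul;xor @i10+i11  | 2-wide

PAIRS = 5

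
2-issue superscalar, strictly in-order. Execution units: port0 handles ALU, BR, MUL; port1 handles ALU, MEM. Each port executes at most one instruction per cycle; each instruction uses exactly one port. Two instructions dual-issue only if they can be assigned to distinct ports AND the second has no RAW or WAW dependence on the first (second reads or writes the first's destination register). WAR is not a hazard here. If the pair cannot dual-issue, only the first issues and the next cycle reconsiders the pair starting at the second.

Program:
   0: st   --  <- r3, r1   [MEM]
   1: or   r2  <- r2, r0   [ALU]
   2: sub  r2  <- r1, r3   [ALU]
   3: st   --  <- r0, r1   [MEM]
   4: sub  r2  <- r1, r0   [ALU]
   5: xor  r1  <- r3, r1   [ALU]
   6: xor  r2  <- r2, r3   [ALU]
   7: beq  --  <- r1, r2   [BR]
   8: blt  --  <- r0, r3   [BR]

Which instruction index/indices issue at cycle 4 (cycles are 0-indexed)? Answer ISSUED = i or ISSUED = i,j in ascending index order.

ISSUED = 7

c0: i0/i1 st/or  dual
c1: i2/i3 sub/st  dual
c2: i4/i5 sub/xor  dual
c3: i6 xor  RAW r2
c4: i7 beq  no-port BR/BR
c5: i8 blt  tail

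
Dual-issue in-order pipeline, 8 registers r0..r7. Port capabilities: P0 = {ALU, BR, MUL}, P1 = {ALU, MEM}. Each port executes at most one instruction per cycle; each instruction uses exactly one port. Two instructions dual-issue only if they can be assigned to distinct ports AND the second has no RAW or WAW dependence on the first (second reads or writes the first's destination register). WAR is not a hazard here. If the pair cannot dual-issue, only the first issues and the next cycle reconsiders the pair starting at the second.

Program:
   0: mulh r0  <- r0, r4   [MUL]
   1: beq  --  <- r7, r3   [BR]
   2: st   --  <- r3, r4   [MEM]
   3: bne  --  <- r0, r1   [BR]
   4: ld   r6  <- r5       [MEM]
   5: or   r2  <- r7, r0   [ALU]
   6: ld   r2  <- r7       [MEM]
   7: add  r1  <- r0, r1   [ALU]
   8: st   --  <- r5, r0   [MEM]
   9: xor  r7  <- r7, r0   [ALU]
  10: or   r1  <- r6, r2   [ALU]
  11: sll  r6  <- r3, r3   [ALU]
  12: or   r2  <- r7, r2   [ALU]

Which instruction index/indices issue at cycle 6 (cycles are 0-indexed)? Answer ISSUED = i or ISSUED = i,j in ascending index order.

ISSUED = 10,11

c0: i0 mulh.MUL  no-port MUL/BR
c1: i1,i2 beq.BR;st.MEM  2-wide
c2: i3,i4 bne.BR;ld.MEM  2-wide
c3: i5 or.ALU  WAW r2
c4: i6,i7 ld.MEM;add.ALU  2-wide
c5: i8,i9 st.MEM;xor.ALU  2-wide
c6: i10,i11 or.ALU;sll.ALU  2-wide
c7: i12 or.ALU  tail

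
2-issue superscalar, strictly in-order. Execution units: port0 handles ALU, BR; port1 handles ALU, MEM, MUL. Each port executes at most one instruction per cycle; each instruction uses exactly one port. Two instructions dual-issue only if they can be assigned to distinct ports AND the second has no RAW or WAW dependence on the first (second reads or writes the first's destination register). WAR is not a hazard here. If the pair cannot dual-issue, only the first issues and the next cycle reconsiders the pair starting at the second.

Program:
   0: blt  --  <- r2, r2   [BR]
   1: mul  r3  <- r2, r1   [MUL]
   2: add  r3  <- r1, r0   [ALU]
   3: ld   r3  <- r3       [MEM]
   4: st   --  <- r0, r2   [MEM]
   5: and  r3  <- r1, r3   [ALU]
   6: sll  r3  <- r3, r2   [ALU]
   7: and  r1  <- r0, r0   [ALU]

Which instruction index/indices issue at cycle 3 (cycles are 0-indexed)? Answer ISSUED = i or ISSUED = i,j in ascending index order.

#0 head=0: blt+mul i0/i1 pair
#1 head=2: add i2 RAW+WAW r3
#2 head=3: ld i3 no-port MEM/MEM
#3 head=4: st+and i4/i5 pair
#4 head=6: sll+and i6/i7 pair

ISSUED = 4,5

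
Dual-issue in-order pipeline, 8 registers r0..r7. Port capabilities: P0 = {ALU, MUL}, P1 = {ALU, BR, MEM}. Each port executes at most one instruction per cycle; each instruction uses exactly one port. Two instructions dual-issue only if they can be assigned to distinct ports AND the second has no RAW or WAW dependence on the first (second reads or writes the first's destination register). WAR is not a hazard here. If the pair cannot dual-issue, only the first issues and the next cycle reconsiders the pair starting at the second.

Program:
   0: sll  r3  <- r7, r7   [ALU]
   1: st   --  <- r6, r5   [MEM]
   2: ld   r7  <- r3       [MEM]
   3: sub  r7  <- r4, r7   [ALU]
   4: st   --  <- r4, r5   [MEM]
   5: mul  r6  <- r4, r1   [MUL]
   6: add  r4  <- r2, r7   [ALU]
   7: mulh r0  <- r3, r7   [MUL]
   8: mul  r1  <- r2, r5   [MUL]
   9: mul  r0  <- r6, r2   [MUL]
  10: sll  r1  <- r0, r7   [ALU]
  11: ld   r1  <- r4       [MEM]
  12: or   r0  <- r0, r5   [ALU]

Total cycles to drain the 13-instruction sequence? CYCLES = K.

#0 head=0: sll/st i0,i1 pair
#1 head=2: ld i2 RAW+WAW r7
#2 head=3: sub/st i3,i4 pair
#3 head=5: mul/add i5,i6 pair
#4 head=7: mulh i7 no-port MUL/MUL
#5 head=8: mul i8 no-port MUL/MUL
#6 head=9: mul i9 RAW r0
#7 head=10: sll i10 WAW r1
#8 head=11: ld/or i11,i12 pair

CYCLES = 9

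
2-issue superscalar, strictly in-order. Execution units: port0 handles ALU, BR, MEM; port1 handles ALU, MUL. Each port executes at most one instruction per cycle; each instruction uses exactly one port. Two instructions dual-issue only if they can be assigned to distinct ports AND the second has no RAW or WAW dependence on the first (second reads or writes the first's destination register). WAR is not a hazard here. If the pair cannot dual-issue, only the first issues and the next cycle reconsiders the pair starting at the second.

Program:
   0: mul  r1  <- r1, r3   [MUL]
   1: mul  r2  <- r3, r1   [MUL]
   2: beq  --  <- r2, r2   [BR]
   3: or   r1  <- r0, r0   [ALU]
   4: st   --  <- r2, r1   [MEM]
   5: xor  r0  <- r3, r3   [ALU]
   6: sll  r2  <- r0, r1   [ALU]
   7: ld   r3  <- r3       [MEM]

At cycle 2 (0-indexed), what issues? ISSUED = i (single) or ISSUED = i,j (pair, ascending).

c0: i0 mul  no-port MUL/MUL
c1: i1 mul  RAW r2
c2: i2/i3 beq or  2-wide
c3: i4/i5 st xor  2-wide
c4: i6/i7 sll ld  2-wide

ISSUED = 2,3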